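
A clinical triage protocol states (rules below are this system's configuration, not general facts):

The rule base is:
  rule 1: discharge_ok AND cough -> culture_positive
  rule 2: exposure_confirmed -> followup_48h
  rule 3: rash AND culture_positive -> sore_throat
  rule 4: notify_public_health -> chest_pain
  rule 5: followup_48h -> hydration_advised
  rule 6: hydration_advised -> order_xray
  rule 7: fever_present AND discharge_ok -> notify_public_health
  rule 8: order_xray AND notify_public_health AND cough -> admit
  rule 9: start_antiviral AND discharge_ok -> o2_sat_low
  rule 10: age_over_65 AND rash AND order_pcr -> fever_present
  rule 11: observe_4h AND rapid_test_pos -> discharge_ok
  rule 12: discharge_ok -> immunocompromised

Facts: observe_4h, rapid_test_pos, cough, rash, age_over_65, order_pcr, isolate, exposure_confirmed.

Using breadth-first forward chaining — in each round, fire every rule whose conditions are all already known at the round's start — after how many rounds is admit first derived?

Round 1: rule 2 [exposure_confirmed -> followup_48h]; rule 10 [age_over_65 AND rash AND order_pcr -> fever_present]; rule 11 [observe_4h AND rapid_test_pos -> discharge_ok]. New: followup_48h, fever_present, discharge_ok.
Round 2: rule 1 [discharge_ok AND cough -> culture_positive]; rule 5 [followup_48h -> hydration_advised]; rule 7 [fever_present AND discharge_ok -> notify_public_health]; rule 12 [discharge_ok -> immunocompromised]. New: culture_positive, hydration_advised, notify_public_health, immunocompromised.
Round 3: rule 3 [rash AND culture_positive -> sore_throat]; rule 4 [notify_public_health -> chest_pain]; rule 6 [hydration_advised -> order_xray]. New: sore_throat, chest_pain, order_xray.
Round 4: rule 8 [order_xray AND notify_public_health AND cough -> admit]. New: admit.
admit first appears in round 4.

4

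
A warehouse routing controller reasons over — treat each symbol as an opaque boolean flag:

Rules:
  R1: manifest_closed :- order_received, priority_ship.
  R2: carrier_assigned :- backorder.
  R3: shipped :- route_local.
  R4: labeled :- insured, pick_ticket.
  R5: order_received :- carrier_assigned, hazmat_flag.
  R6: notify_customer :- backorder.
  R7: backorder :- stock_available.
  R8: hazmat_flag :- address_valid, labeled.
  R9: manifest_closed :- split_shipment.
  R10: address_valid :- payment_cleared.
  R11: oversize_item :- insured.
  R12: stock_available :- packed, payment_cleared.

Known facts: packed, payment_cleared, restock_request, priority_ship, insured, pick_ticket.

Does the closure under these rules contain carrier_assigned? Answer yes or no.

yes

Round 1 fires R4, R10, R11, R12, giving labeled, address_valid, oversize_item, stock_available.
Round 2 fires R7, R8, giving backorder, hazmat_flag.
Round 3 fires R2, R6, giving carrier_assigned, notify_customer.
Round 4 fires R5, giving order_received.
Round 5 fires R1, giving manifest_closed.
carrier_assigned appears in round 3, so it is derivable.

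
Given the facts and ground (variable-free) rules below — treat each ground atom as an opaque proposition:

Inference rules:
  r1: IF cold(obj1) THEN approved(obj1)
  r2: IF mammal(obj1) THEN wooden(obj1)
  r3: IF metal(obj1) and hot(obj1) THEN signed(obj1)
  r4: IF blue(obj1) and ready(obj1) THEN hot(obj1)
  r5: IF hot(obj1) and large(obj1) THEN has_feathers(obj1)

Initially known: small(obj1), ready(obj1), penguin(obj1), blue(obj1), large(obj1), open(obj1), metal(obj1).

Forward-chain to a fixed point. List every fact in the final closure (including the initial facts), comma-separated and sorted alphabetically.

blue(obj1), has_feathers(obj1), hot(obj1), large(obj1), metal(obj1), open(obj1), penguin(obj1), ready(obj1), signed(obj1), small(obj1)

Round 1 fires r4, giving hot(obj1).
Round 2 fires r3, r5, giving signed(obj1), has_feathers(obj1).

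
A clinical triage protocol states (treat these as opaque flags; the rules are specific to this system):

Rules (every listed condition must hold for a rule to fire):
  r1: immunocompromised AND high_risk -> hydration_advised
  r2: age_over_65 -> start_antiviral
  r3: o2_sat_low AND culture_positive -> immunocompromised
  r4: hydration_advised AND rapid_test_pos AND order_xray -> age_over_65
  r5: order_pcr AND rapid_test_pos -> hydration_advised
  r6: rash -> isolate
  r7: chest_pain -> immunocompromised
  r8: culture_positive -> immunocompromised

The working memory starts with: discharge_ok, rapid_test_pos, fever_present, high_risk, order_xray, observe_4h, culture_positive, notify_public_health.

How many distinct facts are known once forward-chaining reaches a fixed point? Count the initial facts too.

[1] r8 [culture_positive -> immunocompromised]. ⇒ new: immunocompromised.
[2] r1 [immunocompromised AND high_risk -> hydration_advised]. ⇒ new: hydration_advised.
[3] r4 [hydration_advised AND rapid_test_pos AND order_xray -> age_over_65]. ⇒ new: age_over_65.
[4] r2 [age_over_65 -> start_antiviral]. ⇒ new: start_antiviral.
Closure: {age_over_65, culture_positive, discharge_ok, fever_present, high_risk, hydration_advised, immunocompromised, notify_public_health, observe_4h, order_xray, rapid_test_pos, start_antiviral} — 12 facts.

12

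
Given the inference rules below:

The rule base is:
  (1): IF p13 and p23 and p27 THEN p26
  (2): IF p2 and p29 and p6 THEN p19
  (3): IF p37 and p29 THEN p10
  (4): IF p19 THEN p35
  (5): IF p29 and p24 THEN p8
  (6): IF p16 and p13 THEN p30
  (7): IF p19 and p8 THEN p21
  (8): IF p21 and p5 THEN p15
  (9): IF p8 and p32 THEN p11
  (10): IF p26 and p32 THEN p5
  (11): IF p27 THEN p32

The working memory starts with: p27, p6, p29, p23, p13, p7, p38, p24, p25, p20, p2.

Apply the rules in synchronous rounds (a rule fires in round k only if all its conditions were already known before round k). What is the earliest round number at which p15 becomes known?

3

Round 1 fires (1), (2), (5), (11), giving p26, p19, p8, p32.
Round 2 fires (4), (7), (9), (10), giving p35, p21, p11, p5.
Round 3 fires (8), giving p15.
p15 first appears in round 3.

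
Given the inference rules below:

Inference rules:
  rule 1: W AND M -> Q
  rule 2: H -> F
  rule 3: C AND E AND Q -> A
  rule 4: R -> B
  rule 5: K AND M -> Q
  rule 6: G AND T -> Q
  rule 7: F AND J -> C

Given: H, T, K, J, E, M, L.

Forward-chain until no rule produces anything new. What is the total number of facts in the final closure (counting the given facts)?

Round 1 — rule 2, rule 5, derive F, Q.
Round 2 — rule 7, derive C.
Round 3 — rule 3, derive A.
Closure: {A, C, E, F, H, J, K, L, M, Q, T} — 11 facts.

11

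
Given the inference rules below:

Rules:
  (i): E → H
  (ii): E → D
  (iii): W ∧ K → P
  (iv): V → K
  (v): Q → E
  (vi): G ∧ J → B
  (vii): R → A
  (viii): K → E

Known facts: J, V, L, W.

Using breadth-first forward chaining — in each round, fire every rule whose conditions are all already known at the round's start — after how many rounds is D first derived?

3

[1] (iv) [V → K]. ⇒ new: K.
[2] (iii) [W ∧ K → P]; (viii) [K → E]. ⇒ new: P, E.
[3] (i) [E → H]; (ii) [E → D]. ⇒ new: H, D.
D first appears in round 3.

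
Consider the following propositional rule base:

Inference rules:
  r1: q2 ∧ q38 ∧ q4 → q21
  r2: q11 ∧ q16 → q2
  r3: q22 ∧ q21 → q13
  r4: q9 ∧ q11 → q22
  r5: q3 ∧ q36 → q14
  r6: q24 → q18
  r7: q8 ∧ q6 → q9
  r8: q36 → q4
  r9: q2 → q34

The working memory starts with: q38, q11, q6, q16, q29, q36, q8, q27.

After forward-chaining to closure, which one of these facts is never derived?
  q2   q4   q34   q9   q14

Round 1 fires r2, r7, r8, giving q2, q9, q4.
Round 2 fires r1, r4, r9, giving q21, q22, q34.
Round 3 fires r3, giving q13.
Derived: q4 (round 1), q34 (round 2), q2 (round 1), q9 (round 1). q14 never appears in any round.

q14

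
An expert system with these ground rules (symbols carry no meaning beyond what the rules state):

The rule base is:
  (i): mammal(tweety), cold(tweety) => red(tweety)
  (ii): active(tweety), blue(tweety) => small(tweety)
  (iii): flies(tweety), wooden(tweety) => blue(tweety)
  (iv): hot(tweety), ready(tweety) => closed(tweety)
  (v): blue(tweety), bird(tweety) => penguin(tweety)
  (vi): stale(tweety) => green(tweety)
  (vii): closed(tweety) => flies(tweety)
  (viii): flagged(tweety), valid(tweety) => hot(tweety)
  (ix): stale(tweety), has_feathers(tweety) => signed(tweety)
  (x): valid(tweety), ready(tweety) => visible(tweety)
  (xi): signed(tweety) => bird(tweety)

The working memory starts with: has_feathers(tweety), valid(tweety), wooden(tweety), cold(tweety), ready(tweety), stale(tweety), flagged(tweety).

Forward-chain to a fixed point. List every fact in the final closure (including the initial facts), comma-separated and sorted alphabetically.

[1] (vi) [stale(tweety) => green(tweety)]; (viii) [flagged(tweety), valid(tweety) => hot(tweety)]; (ix) [stale(tweety), has_feathers(tweety) => signed(tweety)]; (x) [valid(tweety), ready(tweety) => visible(tweety)]. ⇒ new: green(tweety), hot(tweety), signed(tweety), visible(tweety).
[2] (iv) [hot(tweety), ready(tweety) => closed(tweety)]; (xi) [signed(tweety) => bird(tweety)]. ⇒ new: closed(tweety), bird(tweety).
[3] (vii) [closed(tweety) => flies(tweety)]. ⇒ new: flies(tweety).
[4] (iii) [flies(tweety), wooden(tweety) => blue(tweety)]. ⇒ new: blue(tweety).
[5] (v) [blue(tweety), bird(tweety) => penguin(tweety)]. ⇒ new: penguin(tweety).

bird(tweety), blue(tweety), closed(tweety), cold(tweety), flagged(tweety), flies(tweety), green(tweety), has_feathers(tweety), hot(tweety), penguin(tweety), ready(tweety), signed(tweety), stale(tweety), valid(tweety), visible(tweety), wooden(tweety)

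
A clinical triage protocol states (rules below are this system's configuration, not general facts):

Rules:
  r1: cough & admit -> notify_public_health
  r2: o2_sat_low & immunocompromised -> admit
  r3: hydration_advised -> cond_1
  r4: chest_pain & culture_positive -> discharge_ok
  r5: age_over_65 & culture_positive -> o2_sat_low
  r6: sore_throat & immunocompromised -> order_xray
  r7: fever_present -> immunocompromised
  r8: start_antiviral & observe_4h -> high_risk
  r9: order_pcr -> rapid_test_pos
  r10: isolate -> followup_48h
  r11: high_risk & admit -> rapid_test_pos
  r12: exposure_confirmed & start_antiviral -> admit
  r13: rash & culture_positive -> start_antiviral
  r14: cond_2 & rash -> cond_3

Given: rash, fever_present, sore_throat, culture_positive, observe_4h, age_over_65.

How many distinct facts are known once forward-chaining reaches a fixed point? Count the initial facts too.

[1] r5 [age_over_65 & culture_positive -> o2_sat_low]; r7 [fever_present -> immunocompromised]; r13 [rash & culture_positive -> start_antiviral]. ⇒ new: o2_sat_low, immunocompromised, start_antiviral.
[2] r2 [o2_sat_low & immunocompromised -> admit]; r6 [sore_throat & immunocompromised -> order_xray]; r8 [start_antiviral & observe_4h -> high_risk]. ⇒ new: admit, order_xray, high_risk.
[3] r11 [high_risk & admit -> rapid_test_pos]. ⇒ new: rapid_test_pos.
Closure: {admit, age_over_65, culture_positive, fever_present, high_risk, immunocompromised, o2_sat_low, observe_4h, order_xray, rapid_test_pos, rash, sore_throat, start_antiviral} — 13 facts.

13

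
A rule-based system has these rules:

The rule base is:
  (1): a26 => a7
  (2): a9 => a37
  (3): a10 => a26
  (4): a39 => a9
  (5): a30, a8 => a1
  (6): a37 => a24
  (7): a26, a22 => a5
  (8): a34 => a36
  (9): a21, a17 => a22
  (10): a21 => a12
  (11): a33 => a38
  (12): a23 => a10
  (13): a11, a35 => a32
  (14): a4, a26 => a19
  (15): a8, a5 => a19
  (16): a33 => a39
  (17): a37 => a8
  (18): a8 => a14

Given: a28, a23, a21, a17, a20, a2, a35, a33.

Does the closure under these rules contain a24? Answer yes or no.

yes

Round 1 — (9), (10), (11), (12), (16), derive a22, a12, a38, a10, a39.
Round 2 — (3), (4), derive a26, a9.
Round 3 — (1), (2), (7), derive a7, a37, a5.
Round 4 — (6), (17), derive a24, a8.
Round 5 — (15), (18), derive a19, a14.
a24 appears in round 4, so it is derivable.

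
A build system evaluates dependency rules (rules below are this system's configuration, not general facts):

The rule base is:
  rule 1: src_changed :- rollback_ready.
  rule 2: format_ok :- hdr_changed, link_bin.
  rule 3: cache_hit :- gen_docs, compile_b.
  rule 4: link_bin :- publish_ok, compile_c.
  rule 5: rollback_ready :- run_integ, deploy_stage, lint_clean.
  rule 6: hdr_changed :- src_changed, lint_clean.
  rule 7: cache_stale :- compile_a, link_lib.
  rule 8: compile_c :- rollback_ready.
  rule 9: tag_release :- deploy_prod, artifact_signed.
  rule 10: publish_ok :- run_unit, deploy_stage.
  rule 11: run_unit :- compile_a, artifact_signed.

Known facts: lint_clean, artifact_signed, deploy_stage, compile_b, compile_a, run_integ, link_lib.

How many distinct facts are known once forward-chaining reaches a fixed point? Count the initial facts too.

16

Round 1 — rule 5, rule 7, rule 11, derive rollback_ready, cache_stale, run_unit.
Round 2 — rule 1, rule 8, rule 10, derive src_changed, compile_c, publish_ok.
Round 3 — rule 4, rule 6, derive link_bin, hdr_changed.
Round 4 — rule 2, derive format_ok.
Closure: {artifact_signed, cache_stale, compile_a, compile_b, compile_c, deploy_stage, format_ok, hdr_changed, link_bin, link_lib, lint_clean, publish_ok, rollback_ready, run_integ, run_unit, src_changed} — 16 facts.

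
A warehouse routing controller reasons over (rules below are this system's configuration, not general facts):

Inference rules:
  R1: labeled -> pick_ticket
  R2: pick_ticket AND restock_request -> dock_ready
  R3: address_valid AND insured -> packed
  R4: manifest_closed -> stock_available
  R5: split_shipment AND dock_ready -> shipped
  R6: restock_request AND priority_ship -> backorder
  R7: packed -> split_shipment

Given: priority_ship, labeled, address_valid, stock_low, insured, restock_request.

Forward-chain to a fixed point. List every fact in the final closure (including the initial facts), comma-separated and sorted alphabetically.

address_valid, backorder, dock_ready, insured, labeled, packed, pick_ticket, priority_ship, restock_request, shipped, split_shipment, stock_low

Round 1: R1 [labeled -> pick_ticket]; R3 [address_valid AND insured -> packed]; R6 [restock_request AND priority_ship -> backorder]. Adds pick_ticket, packed, backorder.
Round 2: R2 [pick_ticket AND restock_request -> dock_ready]; R7 [packed -> split_shipment]. Adds dock_ready, split_shipment.
Round 3: R5 [split_shipment AND dock_ready -> shipped]. Adds shipped.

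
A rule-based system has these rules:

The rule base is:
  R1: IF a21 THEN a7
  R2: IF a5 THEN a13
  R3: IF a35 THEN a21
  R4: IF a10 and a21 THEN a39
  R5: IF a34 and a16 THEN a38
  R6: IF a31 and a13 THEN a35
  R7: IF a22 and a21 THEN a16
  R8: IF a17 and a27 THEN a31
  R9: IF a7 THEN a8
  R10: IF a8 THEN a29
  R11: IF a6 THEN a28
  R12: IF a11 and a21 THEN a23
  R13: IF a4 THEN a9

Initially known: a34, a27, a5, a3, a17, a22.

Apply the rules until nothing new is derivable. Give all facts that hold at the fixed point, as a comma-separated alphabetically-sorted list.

Round 1 fires R2, R8, giving a13, a31.
Round 2 fires R6, giving a35.
Round 3 fires R3, giving a21.
Round 4 fires R1, R7, giving a7, a16.
Round 5 fires R5, R9, giving a38, a8.
Round 6 fires R10, giving a29.

a13, a16, a17, a21, a22, a27, a29, a3, a31, a34, a35, a38, a5, a7, a8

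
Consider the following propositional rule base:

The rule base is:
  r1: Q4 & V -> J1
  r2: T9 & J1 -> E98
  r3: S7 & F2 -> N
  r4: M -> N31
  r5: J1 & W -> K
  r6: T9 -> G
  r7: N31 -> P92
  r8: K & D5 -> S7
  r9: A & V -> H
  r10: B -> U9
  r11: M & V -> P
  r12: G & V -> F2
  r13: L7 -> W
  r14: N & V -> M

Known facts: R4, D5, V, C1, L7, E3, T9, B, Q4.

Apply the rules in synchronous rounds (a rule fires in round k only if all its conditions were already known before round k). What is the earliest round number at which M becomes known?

5

Round 1 — r1, r6, r10, r13, derive J1, G, U9, W.
Round 2 — r2, r5, r12, derive E98, K, F2.
Round 3 — r8, derive S7.
Round 4 — r3, derive N.
Round 5 — r14, derive M.
M first appears in round 5.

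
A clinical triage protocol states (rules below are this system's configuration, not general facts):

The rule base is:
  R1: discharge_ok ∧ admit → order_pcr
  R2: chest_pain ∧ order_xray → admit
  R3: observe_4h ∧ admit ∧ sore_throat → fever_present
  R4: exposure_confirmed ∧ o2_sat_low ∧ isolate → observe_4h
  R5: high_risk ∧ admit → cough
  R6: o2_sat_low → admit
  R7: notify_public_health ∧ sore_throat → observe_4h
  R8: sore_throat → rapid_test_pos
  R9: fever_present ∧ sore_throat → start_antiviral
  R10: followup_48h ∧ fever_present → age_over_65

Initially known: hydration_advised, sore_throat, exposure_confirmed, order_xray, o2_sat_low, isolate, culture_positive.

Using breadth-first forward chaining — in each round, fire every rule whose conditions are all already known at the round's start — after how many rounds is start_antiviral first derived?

3

Round 1 fires R4, R6, R8, giving observe_4h, admit, rapid_test_pos.
Round 2 fires R3, giving fever_present.
Round 3 fires R9, giving start_antiviral.
start_antiviral first appears in round 3.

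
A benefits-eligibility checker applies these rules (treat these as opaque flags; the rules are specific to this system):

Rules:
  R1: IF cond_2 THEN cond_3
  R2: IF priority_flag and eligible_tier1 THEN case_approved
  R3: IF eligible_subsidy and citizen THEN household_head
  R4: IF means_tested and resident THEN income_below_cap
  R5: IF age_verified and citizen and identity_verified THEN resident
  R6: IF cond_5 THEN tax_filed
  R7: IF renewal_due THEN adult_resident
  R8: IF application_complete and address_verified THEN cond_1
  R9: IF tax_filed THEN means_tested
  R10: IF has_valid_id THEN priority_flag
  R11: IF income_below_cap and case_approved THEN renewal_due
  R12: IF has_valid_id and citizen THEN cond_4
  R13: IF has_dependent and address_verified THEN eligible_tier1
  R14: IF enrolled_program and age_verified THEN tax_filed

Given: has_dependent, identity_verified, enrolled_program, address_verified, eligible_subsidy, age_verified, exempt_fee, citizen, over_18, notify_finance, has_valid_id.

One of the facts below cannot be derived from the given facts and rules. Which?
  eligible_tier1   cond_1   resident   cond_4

[1] R3 [IF eligible_subsidy and citizen THEN household_head]; R5 [IF age_verified and citizen and identity_verified THEN resident]; R10 [IF has_valid_id THEN priority_flag]; R12 [IF has_valid_id and citizen THEN cond_4]; R13 [IF has_dependent and address_verified THEN eligible_tier1]; R14 [IF enrolled_program and age_verified THEN tax_filed]. ⇒ new: household_head, resident, priority_flag, cond_4, eligible_tier1, tax_filed.
[2] R2 [IF priority_flag and eligible_tier1 THEN case_approved]; R9 [IF tax_filed THEN means_tested]. ⇒ new: case_approved, means_tested.
[3] R4 [IF means_tested and resident THEN income_below_cap]. ⇒ new: income_below_cap.
[4] R11 [IF income_below_cap and case_approved THEN renewal_due]. ⇒ new: renewal_due.
[5] R7 [IF renewal_due THEN adult_resident]. ⇒ new: adult_resident.
Derived: cond_4 (round 1), eligible_tier1 (round 1), resident (round 1). cond_1 never appears in any round.

cond_1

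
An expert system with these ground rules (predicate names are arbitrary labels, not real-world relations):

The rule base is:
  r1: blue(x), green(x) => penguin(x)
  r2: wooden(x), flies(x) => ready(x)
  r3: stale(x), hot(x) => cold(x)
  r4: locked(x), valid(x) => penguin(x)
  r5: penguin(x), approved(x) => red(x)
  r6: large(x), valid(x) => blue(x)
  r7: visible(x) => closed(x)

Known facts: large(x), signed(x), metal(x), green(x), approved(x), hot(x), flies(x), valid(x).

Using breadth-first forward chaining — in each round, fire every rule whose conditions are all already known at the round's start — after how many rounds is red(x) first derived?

[1] r6 [large(x), valid(x) => blue(x)]. ⇒ new: blue(x).
[2] r1 [blue(x), green(x) => penguin(x)]. ⇒ new: penguin(x).
[3] r5 [penguin(x), approved(x) => red(x)]. ⇒ new: red(x).
red(x) first appears in round 3.

3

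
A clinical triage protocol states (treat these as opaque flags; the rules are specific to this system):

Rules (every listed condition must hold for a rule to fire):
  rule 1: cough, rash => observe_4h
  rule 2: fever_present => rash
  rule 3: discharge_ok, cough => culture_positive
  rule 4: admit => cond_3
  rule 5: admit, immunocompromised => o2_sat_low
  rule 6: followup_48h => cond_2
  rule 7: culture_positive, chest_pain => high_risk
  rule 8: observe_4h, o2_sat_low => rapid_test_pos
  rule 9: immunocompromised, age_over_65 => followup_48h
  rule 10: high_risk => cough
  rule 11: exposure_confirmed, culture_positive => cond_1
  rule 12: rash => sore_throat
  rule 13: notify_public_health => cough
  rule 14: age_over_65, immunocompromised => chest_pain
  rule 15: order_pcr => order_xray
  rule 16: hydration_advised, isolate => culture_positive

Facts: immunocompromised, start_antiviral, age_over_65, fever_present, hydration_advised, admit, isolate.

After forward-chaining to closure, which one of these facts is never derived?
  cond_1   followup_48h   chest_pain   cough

Round 1: rule 2 [fever_present => rash]; rule 4 [admit => cond_3]; rule 5 [admit, immunocompromised => o2_sat_low]; rule 9 [immunocompromised, age_over_65 => followup_48h]; rule 14 [age_over_65, immunocompromised => chest_pain]; rule 16 [hydration_advised, isolate => culture_positive]. New: rash, cond_3, o2_sat_low, followup_48h, chest_pain, culture_positive.
Round 2: rule 6 [followup_48h => cond_2]; rule 7 [culture_positive, chest_pain => high_risk]; rule 12 [rash => sore_throat]. New: cond_2, high_risk, sore_throat.
Round 3: rule 10 [high_risk => cough]. New: cough.
Round 4: rule 1 [cough, rash => observe_4h]. New: observe_4h.
Round 5: rule 8 [observe_4h, o2_sat_low => rapid_test_pos]. New: rapid_test_pos.
Derived: followup_48h (round 1), chest_pain (round 1), cough (round 3). cond_1 never appears in any round.

cond_1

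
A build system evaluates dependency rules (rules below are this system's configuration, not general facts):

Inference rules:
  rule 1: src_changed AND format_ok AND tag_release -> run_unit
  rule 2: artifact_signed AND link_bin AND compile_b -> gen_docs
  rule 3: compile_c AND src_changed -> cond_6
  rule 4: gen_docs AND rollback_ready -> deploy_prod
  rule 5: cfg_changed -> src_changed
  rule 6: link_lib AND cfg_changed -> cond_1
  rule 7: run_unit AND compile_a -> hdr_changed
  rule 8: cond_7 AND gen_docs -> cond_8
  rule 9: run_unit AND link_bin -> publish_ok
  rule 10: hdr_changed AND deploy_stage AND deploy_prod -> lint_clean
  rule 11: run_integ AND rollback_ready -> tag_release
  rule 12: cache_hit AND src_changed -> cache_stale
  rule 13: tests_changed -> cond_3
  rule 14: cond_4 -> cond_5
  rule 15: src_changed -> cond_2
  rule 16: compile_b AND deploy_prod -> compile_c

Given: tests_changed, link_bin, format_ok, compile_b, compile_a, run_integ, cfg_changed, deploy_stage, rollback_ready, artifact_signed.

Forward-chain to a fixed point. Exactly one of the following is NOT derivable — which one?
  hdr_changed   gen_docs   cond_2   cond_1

Round 1 — rule 2, rule 5, rule 11, rule 13, derive gen_docs, src_changed, tag_release, cond_3.
Round 2 — rule 1, rule 4, rule 15, derive run_unit, deploy_prod, cond_2.
Round 3 — rule 7, rule 9, rule 16, derive hdr_changed, publish_ok, compile_c.
Round 4 — rule 3, rule 10, derive cond_6, lint_clean.
Derived: gen_docs (round 1), cond_2 (round 2), hdr_changed (round 3). cond_1 never appears in any round.

cond_1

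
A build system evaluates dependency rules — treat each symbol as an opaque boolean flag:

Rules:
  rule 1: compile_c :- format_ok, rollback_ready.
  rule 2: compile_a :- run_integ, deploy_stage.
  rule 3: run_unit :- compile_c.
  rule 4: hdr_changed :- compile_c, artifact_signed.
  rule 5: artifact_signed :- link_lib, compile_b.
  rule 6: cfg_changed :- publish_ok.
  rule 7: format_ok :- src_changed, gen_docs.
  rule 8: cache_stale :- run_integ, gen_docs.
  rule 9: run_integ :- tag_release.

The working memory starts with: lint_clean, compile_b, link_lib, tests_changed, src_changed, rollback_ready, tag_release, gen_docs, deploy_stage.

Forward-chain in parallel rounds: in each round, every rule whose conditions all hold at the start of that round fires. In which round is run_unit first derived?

[1] rule 5 [artifact_signed :- link_lib, compile_b.]; rule 7 [format_ok :- src_changed, gen_docs.]; rule 9 [run_integ :- tag_release.]. ⇒ new: artifact_signed, format_ok, run_integ.
[2] rule 1 [compile_c :- format_ok, rollback_ready.]; rule 2 [compile_a :- run_integ, deploy_stage.]; rule 8 [cache_stale :- run_integ, gen_docs.]. ⇒ new: compile_c, compile_a, cache_stale.
[3] rule 3 [run_unit :- compile_c.]; rule 4 [hdr_changed :- compile_c, artifact_signed.]. ⇒ new: run_unit, hdr_changed.
run_unit first appears in round 3.

3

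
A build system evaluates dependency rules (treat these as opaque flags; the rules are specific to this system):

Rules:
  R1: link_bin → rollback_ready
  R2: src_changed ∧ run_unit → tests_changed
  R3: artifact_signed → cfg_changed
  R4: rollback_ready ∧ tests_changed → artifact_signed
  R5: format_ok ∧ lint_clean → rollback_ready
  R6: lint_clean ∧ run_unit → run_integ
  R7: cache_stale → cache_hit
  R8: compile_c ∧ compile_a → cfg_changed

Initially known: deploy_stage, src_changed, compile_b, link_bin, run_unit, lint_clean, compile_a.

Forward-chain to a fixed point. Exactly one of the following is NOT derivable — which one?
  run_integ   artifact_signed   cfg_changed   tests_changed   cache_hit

Round 1 fires R1, R2, R6, giving rollback_ready, tests_changed, run_integ.
Round 2 fires R4, giving artifact_signed.
Round 3 fires R3, giving cfg_changed.
Derived: run_integ (round 1), tests_changed (round 1), artifact_signed (round 2), cfg_changed (round 3). cache_hit never appears in any round.

cache_hit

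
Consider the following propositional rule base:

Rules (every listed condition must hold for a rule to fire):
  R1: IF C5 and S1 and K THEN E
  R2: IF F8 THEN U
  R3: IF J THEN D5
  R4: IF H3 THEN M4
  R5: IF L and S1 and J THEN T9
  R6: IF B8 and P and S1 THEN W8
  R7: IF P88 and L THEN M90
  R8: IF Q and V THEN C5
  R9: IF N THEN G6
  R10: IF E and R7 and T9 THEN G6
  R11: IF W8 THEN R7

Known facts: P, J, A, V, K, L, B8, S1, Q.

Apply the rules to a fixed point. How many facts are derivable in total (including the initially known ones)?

16

Round 1: R3 [IF J THEN D5]; R5 [IF L and S1 and J THEN T9]; R6 [IF B8 and P and S1 THEN W8]; R8 [IF Q and V THEN C5]. New: D5, T9, W8, C5.
Round 2: R1 [IF C5 and S1 and K THEN E]; R11 [IF W8 THEN R7]. New: E, R7.
Round 3: R10 [IF E and R7 and T9 THEN G6]. New: G6.
Closure: {A, B8, C5, D5, E, G6, J, K, L, P, Q, R7, S1, T9, V, W8} — 16 facts.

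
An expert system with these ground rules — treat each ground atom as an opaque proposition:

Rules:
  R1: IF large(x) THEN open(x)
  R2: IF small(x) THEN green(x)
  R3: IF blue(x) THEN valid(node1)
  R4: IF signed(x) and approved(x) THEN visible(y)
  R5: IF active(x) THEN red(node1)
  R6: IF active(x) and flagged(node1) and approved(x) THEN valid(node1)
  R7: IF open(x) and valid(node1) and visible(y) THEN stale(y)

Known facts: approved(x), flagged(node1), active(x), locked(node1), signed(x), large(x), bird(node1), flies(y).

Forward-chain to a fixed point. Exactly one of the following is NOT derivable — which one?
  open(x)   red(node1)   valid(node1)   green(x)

green(x)

Round 1: R1 [IF large(x) THEN open(x)]; R4 [IF signed(x) and approved(x) THEN visible(y)]; R5 [IF active(x) THEN red(node1)]; R6 [IF active(x) and flagged(node1) and approved(x) THEN valid(node1)]. New: open(x), visible(y), red(node1), valid(node1).
Round 2: R7 [IF open(x) and valid(node1) and visible(y) THEN stale(y)]. New: stale(y).
Derived: red(node1) (round 1), valid(node1) (round 1), open(x) (round 1). green(x) never appears in any round.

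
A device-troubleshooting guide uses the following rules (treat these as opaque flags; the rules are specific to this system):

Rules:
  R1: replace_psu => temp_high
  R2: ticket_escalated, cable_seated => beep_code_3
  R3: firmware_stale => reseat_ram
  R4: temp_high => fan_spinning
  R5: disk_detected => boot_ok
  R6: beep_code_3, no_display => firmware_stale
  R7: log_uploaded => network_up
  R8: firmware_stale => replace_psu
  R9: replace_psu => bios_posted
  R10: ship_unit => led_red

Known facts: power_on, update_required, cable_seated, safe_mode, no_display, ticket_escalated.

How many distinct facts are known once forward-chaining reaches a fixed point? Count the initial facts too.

13

Round 1 — R2, derive beep_code_3.
Round 2 — R6, derive firmware_stale.
Round 3 — R3, R8, derive reseat_ram, replace_psu.
Round 4 — R1, R9, derive temp_high, bios_posted.
Round 5 — R4, derive fan_spinning.
Closure: {beep_code_3, bios_posted, cable_seated, fan_spinning, firmware_stale, no_display, power_on, replace_psu, reseat_ram, safe_mode, temp_high, ticket_escalated, update_required} — 13 facts.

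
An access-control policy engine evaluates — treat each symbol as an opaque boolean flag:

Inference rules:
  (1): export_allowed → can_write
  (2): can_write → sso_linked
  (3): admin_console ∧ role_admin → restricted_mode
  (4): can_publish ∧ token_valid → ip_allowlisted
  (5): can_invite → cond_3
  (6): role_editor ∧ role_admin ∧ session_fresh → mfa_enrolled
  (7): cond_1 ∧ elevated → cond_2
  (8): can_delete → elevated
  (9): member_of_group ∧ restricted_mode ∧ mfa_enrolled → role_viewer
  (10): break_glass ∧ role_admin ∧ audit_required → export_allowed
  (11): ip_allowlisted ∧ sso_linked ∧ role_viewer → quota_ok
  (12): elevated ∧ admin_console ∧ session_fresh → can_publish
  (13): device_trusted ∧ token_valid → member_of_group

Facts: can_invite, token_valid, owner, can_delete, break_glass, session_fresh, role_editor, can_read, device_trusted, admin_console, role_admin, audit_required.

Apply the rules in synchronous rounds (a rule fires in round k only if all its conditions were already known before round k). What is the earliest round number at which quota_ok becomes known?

Round 1: (3) [admin_console ∧ role_admin → restricted_mode]; (5) [can_invite → cond_3]; (6) [role_editor ∧ role_admin ∧ session_fresh → mfa_enrolled]; (8) [can_delete → elevated]; (10) [break_glass ∧ role_admin ∧ audit_required → export_allowed]; (13) [device_trusted ∧ token_valid → member_of_group]. Adds restricted_mode, cond_3, mfa_enrolled, elevated, export_allowed, member_of_group.
Round 2: (1) [export_allowed → can_write]; (9) [member_of_group ∧ restricted_mode ∧ mfa_enrolled → role_viewer]; (12) [elevated ∧ admin_console ∧ session_fresh → can_publish]. Adds can_write, role_viewer, can_publish.
Round 3: (2) [can_write → sso_linked]; (4) [can_publish ∧ token_valid → ip_allowlisted]. Adds sso_linked, ip_allowlisted.
Round 4: (11) [ip_allowlisted ∧ sso_linked ∧ role_viewer → quota_ok]. Adds quota_ok.
quota_ok first appears in round 4.

4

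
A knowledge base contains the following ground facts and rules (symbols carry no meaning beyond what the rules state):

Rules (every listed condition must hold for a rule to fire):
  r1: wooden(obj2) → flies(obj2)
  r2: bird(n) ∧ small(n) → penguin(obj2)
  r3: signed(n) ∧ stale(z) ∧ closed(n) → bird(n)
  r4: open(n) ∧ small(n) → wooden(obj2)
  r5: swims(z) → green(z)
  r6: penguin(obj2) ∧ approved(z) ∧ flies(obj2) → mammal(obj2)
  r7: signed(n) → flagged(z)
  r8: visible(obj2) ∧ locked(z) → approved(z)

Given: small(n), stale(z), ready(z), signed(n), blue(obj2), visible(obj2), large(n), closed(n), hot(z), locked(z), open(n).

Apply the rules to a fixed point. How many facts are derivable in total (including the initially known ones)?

Round 1: r3 [signed(n) ∧ stale(z) ∧ closed(n) → bird(n)]; r4 [open(n) ∧ small(n) → wooden(obj2)]; r7 [signed(n) → flagged(z)]; r8 [visible(obj2) ∧ locked(z) → approved(z)]. Adds bird(n), wooden(obj2), flagged(z), approved(z).
Round 2: r1 [wooden(obj2) → flies(obj2)]; r2 [bird(n) ∧ small(n) → penguin(obj2)]. Adds flies(obj2), penguin(obj2).
Round 3: r6 [penguin(obj2) ∧ approved(z) ∧ flies(obj2) → mammal(obj2)]. Adds mammal(obj2).
Closure: {approved(z), bird(n), blue(obj2), closed(n), flagged(z), flies(obj2), hot(z), large(n), locked(z), mammal(obj2), open(n), penguin(obj2), ready(z), signed(n), small(n), stale(z), visible(obj2), wooden(obj2)} — 18 facts.

18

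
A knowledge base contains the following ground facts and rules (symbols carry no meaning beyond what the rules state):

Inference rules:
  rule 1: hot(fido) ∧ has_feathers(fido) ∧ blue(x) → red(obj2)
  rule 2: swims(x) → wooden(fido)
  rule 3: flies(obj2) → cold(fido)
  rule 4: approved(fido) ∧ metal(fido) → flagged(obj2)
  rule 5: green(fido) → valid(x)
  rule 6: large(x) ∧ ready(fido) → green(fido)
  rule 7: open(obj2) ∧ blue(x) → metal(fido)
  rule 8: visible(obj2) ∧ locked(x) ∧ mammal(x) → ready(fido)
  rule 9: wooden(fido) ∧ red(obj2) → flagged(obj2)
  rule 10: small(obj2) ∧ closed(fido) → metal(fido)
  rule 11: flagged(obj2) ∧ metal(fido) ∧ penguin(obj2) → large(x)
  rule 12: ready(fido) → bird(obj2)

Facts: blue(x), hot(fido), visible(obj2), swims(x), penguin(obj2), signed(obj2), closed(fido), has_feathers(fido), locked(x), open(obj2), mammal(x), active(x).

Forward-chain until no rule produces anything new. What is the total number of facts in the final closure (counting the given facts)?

Round 1 — rule 1, rule 2, rule 7, rule 8, derive red(obj2), wooden(fido), metal(fido), ready(fido).
Round 2 — rule 9, rule 12, derive flagged(obj2), bird(obj2).
Round 3 — rule 11, derive large(x).
Round 4 — rule 6, derive green(fido).
Round 5 — rule 5, derive valid(x).
Closure: {active(x), bird(obj2), blue(x), closed(fido), flagged(obj2), green(fido), has_feathers(fido), hot(fido), large(x), locked(x), mammal(x), metal(fido), open(obj2), penguin(obj2), ready(fido), red(obj2), signed(obj2), swims(x), valid(x), visible(obj2), wooden(fido)} — 21 facts.

21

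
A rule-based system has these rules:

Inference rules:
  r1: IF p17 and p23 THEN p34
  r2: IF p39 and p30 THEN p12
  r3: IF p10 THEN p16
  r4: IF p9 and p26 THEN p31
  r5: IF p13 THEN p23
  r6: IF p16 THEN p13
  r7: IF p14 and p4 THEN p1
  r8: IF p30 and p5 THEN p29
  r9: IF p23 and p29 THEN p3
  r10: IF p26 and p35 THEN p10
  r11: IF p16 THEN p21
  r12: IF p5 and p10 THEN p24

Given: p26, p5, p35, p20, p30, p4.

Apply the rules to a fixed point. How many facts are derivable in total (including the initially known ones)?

Round 1: r8 [IF p30 and p5 THEN p29]; r10 [IF p26 and p35 THEN p10]. New: p29, p10.
Round 2: r3 [IF p10 THEN p16]; r12 [IF p5 and p10 THEN p24]. New: p16, p24.
Round 3: r6 [IF p16 THEN p13]; r11 [IF p16 THEN p21]. New: p13, p21.
Round 4: r5 [IF p13 THEN p23]. New: p23.
Round 5: r9 [IF p23 and p29 THEN p3]. New: p3.
Closure: {p10, p13, p16, p20, p21, p23, p24, p26, p29, p3, p30, p35, p4, p5} — 14 facts.

14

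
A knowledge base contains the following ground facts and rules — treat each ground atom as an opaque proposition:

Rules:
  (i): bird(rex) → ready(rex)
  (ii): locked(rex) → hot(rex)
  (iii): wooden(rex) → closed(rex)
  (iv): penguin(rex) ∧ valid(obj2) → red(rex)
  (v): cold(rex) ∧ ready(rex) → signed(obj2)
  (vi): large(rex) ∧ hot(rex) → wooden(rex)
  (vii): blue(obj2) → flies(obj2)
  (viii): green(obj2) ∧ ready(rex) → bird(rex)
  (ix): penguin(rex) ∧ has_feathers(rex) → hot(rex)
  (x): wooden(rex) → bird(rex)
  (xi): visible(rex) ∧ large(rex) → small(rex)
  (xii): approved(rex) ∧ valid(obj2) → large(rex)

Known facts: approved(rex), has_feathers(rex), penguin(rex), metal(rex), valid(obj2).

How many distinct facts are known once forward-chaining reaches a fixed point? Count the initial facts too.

Round 1 — (iv), (ix), (xii), derive red(rex), hot(rex), large(rex).
Round 2 — (vi), derive wooden(rex).
Round 3 — (iii), (x), derive closed(rex), bird(rex).
Round 4 — (i), derive ready(rex).
Closure: {approved(rex), bird(rex), closed(rex), has_feathers(rex), hot(rex), large(rex), metal(rex), penguin(rex), ready(rex), red(rex), valid(obj2), wooden(rex)} — 12 facts.

12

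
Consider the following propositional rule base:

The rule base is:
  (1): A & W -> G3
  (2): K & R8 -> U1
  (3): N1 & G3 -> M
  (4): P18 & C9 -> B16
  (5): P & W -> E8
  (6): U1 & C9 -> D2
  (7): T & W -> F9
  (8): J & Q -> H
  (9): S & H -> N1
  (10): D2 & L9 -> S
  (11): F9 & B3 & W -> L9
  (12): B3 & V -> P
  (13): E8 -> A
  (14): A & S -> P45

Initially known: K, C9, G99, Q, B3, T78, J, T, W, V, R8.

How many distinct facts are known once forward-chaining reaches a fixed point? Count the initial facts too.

24

Round 1 fires (2), (7), (8), (12), giving U1, F9, H, P.
Round 2 fires (5), (6), (11), giving E8, D2, L9.
Round 3 fires (10), (13), giving S, A.
Round 4 fires (1), (9), (14), giving G3, N1, P45.
Round 5 fires (3), giving M.
Closure: {A, B3, C9, D2, E8, F9, G3, G99, H, J, K, L9, M, N1, P, P45, Q, R8, S, T, T78, U1, V, W} — 24 facts.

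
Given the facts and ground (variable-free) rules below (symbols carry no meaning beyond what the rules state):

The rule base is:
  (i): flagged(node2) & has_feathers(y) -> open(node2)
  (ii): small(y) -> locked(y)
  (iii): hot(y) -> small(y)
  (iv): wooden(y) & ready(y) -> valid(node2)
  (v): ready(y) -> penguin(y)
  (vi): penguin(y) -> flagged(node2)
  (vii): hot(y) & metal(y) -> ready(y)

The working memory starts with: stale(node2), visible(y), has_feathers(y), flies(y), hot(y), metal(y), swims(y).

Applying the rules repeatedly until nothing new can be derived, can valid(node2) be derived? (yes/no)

no

Round 1 fires (iii), (vii), giving small(y), ready(y).
Round 2 fires (ii), (v), giving locked(y), penguin(y).
Round 3 fires (vi), giving flagged(node2).
Round 4 fires (i), giving open(node2).
Fixed point reached. valid(node2) is concluded only by (iv); (iv) needs wooden(y) (never derived).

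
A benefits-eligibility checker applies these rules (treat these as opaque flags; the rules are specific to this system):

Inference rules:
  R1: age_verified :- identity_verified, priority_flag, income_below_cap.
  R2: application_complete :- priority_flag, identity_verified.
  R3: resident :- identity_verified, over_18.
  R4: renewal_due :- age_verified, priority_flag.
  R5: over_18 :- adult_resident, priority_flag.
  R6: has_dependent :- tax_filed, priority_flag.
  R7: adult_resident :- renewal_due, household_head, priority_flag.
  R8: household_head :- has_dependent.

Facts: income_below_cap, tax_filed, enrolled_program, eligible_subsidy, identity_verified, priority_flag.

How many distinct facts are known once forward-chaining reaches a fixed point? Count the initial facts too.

[1] R1 [age_verified :- identity_verified, priority_flag, income_below_cap.]; R2 [application_complete :- priority_flag, identity_verified.]; R6 [has_dependent :- tax_filed, priority_flag.]. ⇒ new: age_verified, application_complete, has_dependent.
[2] R4 [renewal_due :- age_verified, priority_flag.]; R8 [household_head :- has_dependent.]. ⇒ new: renewal_due, household_head.
[3] R7 [adult_resident :- renewal_due, household_head, priority_flag.]. ⇒ new: adult_resident.
[4] R5 [over_18 :- adult_resident, priority_flag.]. ⇒ new: over_18.
[5] R3 [resident :- identity_verified, over_18.]. ⇒ new: resident.
Closure: {adult_resident, age_verified, application_complete, eligible_subsidy, enrolled_program, has_dependent, household_head, identity_verified, income_below_cap, over_18, priority_flag, renewal_due, resident, tax_filed} — 14 facts.

14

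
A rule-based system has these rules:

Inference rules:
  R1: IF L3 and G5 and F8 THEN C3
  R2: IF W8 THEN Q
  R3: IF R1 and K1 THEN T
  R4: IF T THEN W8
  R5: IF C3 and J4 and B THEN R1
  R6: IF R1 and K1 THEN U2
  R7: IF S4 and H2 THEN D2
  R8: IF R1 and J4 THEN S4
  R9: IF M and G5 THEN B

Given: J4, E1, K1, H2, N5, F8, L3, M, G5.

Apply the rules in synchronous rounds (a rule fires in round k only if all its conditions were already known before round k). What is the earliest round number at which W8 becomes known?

4

Round 1: R1 [IF L3 and G5 and F8 THEN C3]; R9 [IF M and G5 THEN B]. New: C3, B.
Round 2: R5 [IF C3 and J4 and B THEN R1]. New: R1.
Round 3: R3 [IF R1 and K1 THEN T]; R6 [IF R1 and K1 THEN U2]; R8 [IF R1 and J4 THEN S4]. New: T, U2, S4.
Round 4: R4 [IF T THEN W8]; R7 [IF S4 and H2 THEN D2]. New: W8, D2.
W8 first appears in round 4.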